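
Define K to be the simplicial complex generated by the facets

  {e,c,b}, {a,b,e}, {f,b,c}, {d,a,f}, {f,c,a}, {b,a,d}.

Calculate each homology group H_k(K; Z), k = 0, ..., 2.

Fix the vertex order a < b < c < d < e < f and write every simplex with vertices in increasing order. Then dim K = 2 and the simplices of K are:

  0-simplices (6): a, b, c, d, e, f
  1-simplices (12): ab, ac, ad, ae, af, bc, bd, be, bf, ce, cf, df
  2-simplices (6): abd, abe, acf, adf, bce, bcf

so the chain groups are C_0 ≅ Z^6, C_1 ≅ Z^12, C_2 ≅ Z^6.

∂_1: C_1 → C_0 maps an edge to its endpoints' difference, ∂[p,q] = q − p. For instance
  ∂bc = c − b.
This gives a 6×12 integer matrix of rank 5; reducing to Smith normal form yields diagonal entries (1,1,1,1,1).

∂_2: C_2 → C_1 sends each 2-simplex [p,q,r] to [q,r] − [p,r] + [p,q]. For instance
  ∂abd = bd − ad + ab,
  ∂acf = cf − af + ac.
The 12×6 boundary matrix has rank 6 and Smith normal form diag(1,1,1,1,1,1).

From H_k ≅ ker(∂_k) / im(∂_{k+1}) we obtain:

  H_0: rank C_0 − rank ∂_1 = 6 − 5 = 1, and the invariant factors of ∂_1 are all 1, so H_0 = Z.
  H_1: rank ker ∂_1 − rank ∂_2 = (12 − 5) − 6 = 1, and the invariant factors of ∂_2 are all 1, so H_1 = Z.
  H_2: rank ker ∂_2 − rank ∂_3 = (6 − 6) − 0 = 0, and there is no ∂_3, so H_2 = 0.

As a check, the Euler characteristic is 6 − 12 + 6 = 0, which agrees with 1 − 1 + 0 = 0.

H_0 = Z,  H_1 = Z,  H_2 = 0.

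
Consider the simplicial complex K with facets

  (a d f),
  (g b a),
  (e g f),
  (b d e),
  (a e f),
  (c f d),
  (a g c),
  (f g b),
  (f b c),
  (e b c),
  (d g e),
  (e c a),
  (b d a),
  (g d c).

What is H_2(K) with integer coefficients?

Fix the vertex order a < b < c < d < e < f < g and write every simplex with vertices in increasing order. Then dim K = 2 and the simplices of K are:

  0-simplices (7): a, b, c, d, e, f, g
  1-simplices (21): ab, ac, ad, ae, af, ag, bc, bd, be, bf, bg, cd, ce, cf, cg, de, df, dg, ef, eg, fg
  2-simplices (14): abd, abg, ace, acg, adf, aef, bce, bcf, bde, bfg, cdf, cdg, deg, efg

Hence C_0 ≅ Z^7, C_1 ≅ Z^21, C_2 ≅ Z^14.

Boundary ∂_1: C_1 → C_0 sends each edge [p,q] (with p < q) to q − p. For instance
  ∂ef = f − e.
This gives a 7×21 integer matrix of rank 6; reducing to Smith normal form yields diagonal entries (1,1,1,1,1,1).

Boundary ∂_2: C_2 → C_1 maps a triangle to the signed sum of its edges. For instance
  ∂cdf = df − cf + cd,
  ∂ace = ce − ae + ac.
As a 21×14 matrix over Z this has rank 13, with invariant factors (1,1,1,1,1,1,1,1,1,1,1,1,1).

Now H_k = ker ∂_k / im ∂_{k+1}, so:

  H_2: rank ker ∂_2 − rank ∂_3 = (14 − 13) − 0 = 1, and there is no ∂_3, so H_2 ≅ Z.

(K is a triangulation of the torus T^2.)

H_2 = Z.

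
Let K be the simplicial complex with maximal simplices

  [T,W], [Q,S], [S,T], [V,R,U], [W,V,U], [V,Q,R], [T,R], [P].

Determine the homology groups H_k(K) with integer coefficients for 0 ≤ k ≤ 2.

We work with the vertex ordering P < Q < R < S < T < U < V < W. The simplices of K, each written with vertices in increasing order, are:

  0-simplices (8): P, Q, R, S, T, U, V, W
  1-simplices (11): QR, QS, QV, RT, RU, RV, ST, TW, UV, UW, VW
  2-simplices (3): QRV, RUV, UVW

giving chain groups C_0 ≅ Z^8, C_1 ≅ Z^11, C_2 ≅ Z^3.

Boundary ∂_1: C_1 → C_0 maps an edge to its endpoints' difference, ∂[p,q] = q − p. For instance
  ∂QV = V − Q.
The 8×11 boundary matrix has rank 6 and Smith normal form diag(1,1,1,1,1,1).

∂_2: C_2 → C_1 maps a triangle to the signed sum of its edges. For instance
  ∂UVW = VW − UW + UV,
  ∂QRV = RV − QV + QR.
The resulting 11×3 matrix has rank 3, and its Smith normal form has invariant factors (1,1,1).

Reading off H_k = ker ∂_k / im ∂_{k+1}:

  H_0: rank C_0 − rank ∂_1 = 8 − 6 = 2, and the invariant factors of ∂_1 are all 1, so H_0 ≅ Z^2.
  H_1: rank ker ∂_1 − rank ∂_2 = (11 − 6) − 3 = 2, and the invariant factors of ∂_2 are all 1, so H_1 ≅ Z^2.
  H_2: rank ker ∂_2 − rank ∂_3 = (3 − 3) − 0 = 0, and there is no ∂_3, so H_2 ≅ 0.

H_0 = Z^2,  H_1 = Z^2,  H_2 = 0.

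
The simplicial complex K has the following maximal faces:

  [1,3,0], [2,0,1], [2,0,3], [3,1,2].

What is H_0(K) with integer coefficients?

H_0 ≅ Z.

We work with the vertex ordering 0 < 1 < 2 < 3. The simplices of K, each written with vertices in increasing order, are:

  0-simplices (4): [0], [1], [2], [3]
  1-simplices (6): [0,1], [0,2], [0,3], [1,2], [1,3], [2,3]
  2-simplices (4): [0,1,2], [0,1,3], [0,2,3], [1,2,3]

giving chain groups C_0 ≅ Z^4, C_1 ≅ Z^6, C_2 ≅ Z^4.

Boundary ∂_1: C_1 → C_0 sends each edge [p,q] (with p < q) to q − p. For instance
  ∂[0,2] = [2] − [0].
As a 4×6 matrix over Z this has rank 3, with invariant factors (1,1,1).

∂_2: C_2 → C_1 maps a triangle to the signed sum of its edges. For instance
  ∂[0,1,2] = [1,2] − [0,2] + [0,1],
  ∂[1,2,3] = [2,3] − [1,3] + [1,2].
The 6×4 boundary matrix has rank 3 and Smith normal form diag(1,1,1).

From H_k ≅ ker(∂_k) / im(∂_{k+1}) we obtain:

  H_0: rank C_0 − rank ∂_1 = 4 − 3 = 1, and the invariant factors of ∂_1 are all 1, so H_0 = Z.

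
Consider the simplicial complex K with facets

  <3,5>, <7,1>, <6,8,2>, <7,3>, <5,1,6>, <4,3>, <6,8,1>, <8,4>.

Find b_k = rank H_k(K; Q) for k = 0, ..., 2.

b_0 = 1, b_1 = 2, b_2 = 0.

K has 8 vertices, 12 edges, 3 triangles.
rank ∂_0 = 0, rank ∂_1 = 7 ⇒ b_0 = 8 − 0 − 7 = 1; all invariant factors of ∂_1 are 1 so no torsion. So H_0 = Z.
rank ∂_1 = 7, rank ∂_2 = 3 ⇒ b_1 = 12 − 7 − 3 = 2; all invariant factors of ∂_2 are 1 so no torsion. So H_1 = Z^2.
rank ∂_2 = 3, rank ∂_3 = 0 ⇒ b_2 = 3 − 3 − 0 = 0. So H_2 = 0.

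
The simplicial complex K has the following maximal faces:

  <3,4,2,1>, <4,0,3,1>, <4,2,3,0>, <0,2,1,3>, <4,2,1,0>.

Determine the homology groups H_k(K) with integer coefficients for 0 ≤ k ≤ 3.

H_0 = Z,  H_1 = 0,  H_2 = 0,  H_3 = Z.

Order the vertices as 0 < 1 < 2 < 3 < 4. Listing each simplex with vertices in this order, K has dimension 3 with simplices:

  0-simplices (5): [0], [1], [2], [3], [4]
  1-simplices (10): [0,1], [0,2], [0,3], [0,4], [1,2], [1,3], [1,4], [2,3], [2,4], [3,4]
  2-simplices (10): [0,1,2], [0,1,3], [0,1,4], [0,2,3], [0,2,4], [0,3,4], [1,2,3], [1,2,4], [1,3,4], [2,3,4]
  3-simplices (5): [0,1,2,3], [0,1,2,4], [0,1,3,4], [0,2,3,4], [1,2,3,4]

giving chain groups C_0 ≅ Z^5, C_1 ≅ Z^10, C_2 ≅ Z^10, C_3 ≅ Z^5.

Boundary ∂_1: C_1 → C_0 sends each edge [p,q] (with p < q) to q − p. For instance
  ∂[2,4] = [4] − [2].
As a 5×10 matrix over Z this has rank 4, with invariant factors (1,1,1,1).

Boundary ∂_2: C_2 → C_1 sends each 2-simplex [p,q,r] to [q,r] − [p,r] + [p,q]. For instance
  ∂[0,3,4] = [3,4] − [0,4] + [0,3],
  ∂[0,2,4] = [2,4] − [0,4] + [0,2].
The 10×10 boundary matrix has rank 6 and Smith normal form diag(1,1,1,1,1,1).

The boundary map ∂_3: C_3 → C_2 sends each 3-simplex σ to the alternating sum Σ_i (−1)^i (σ with its i-th vertex removed). For instance
  ∂[0,2,3,4] = [2,3,4] − [0,3,4] + [0,2,4] − [0,2,3],
  ∂[0,1,2,4] = [1,2,4] − [0,2,4] + [0,1,4] − [0,1,2].
The 10×5 boundary matrix has rank 4 and Smith normal form diag(1,1,1,1).

From H_k ≅ ker(∂_k) / im(∂_{k+1}) we obtain:

  H_0: rank C_0 − rank ∂_1 = 5 − 4 = 1, and the invariant factors of ∂_1 are all 1, so H_0 = Z.
  H_1: rank ker ∂_1 − rank ∂_2 = (10 − 4) − 6 = 0, and the invariant factors of ∂_2 are all 1, so H_1 = 0.
  H_2: rank ker ∂_2 − rank ∂_3 = (10 − 6) − 4 = 0, and the invariant factors of ∂_3 are all 1, so H_2 = 0.
  H_3: rank ker ∂_3 − rank ∂_4 = (5 − 4) − 0 = 1, and there is no ∂_4, so H_3 = Z.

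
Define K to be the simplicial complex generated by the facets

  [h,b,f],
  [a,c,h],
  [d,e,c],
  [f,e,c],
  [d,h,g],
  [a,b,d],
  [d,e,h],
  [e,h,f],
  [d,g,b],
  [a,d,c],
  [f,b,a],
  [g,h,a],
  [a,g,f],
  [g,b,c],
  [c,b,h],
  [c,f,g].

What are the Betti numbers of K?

b_0 = 1, b_1 = 2, b_2 = 1.

We work with the vertex ordering a < b < c < d < e < f < g < h. The simplices of K, each written with vertices in increasing order, are:

  0-simplices (8): a, b, c, d, e, f, g, h
  1-simplices (24): ab, ac, ad, af, ag, ah, bc, bd, bf, bg, bh, cd, ce, cf, cg, ch, de, dg, dh, ef, eh, fg, fh, gh
  2-simplices (16): abd, abf, acd, ach, afg, agh, bcg, bch, bdg, bfh, cde, cef, cfg, deh, dgh, efh

giving chain groups C_0 ≅ Z^8, C_1 ≅ Z^24, C_2 ≅ Z^16.

Boundary ∂_1: C_1 → C_0 sends each edge [p,q] (with p < q) to q − p. For instance
  ∂bc = c − b.
This gives a 8×24 integer matrix of rank 7; reducing to Smith normal form yields diagonal entries (1,1,1,1,1,1,1).

Boundary ∂_2: C_2 → C_1 sends each 2-simplex [p,q,r] to [q,r] − [p,r] + [p,q]. For instance
  ∂cfg = fg − cg + cf,
  ∂abd = bd − ad + ab.
The resulting 24×16 matrix has rank 15, and its Smith normal form has invariant factors (1,1,1,1,1,1,1,1,1,1,1,1,1,1,1).

Now H_k = ker ∂_k / im ∂_{k+1}, so:

  H_0: rank C_0 − rank ∂_1 = 8 − 7 = 1, and the invariant factors of ∂_1 are all 1, so H_0 = Z.
  H_1: rank ker ∂_1 − rank ∂_2 = (24 − 7) − 15 = 2, and the invariant factors of ∂_2 are all 1, so H_1 = Z^2.
  H_2: rank ker ∂_2 − rank ∂_3 = (16 − 15) − 0 = 1, and there is no ∂_3, so H_2 = Z.

As a check, the Euler characteristic is 8 − 24 + 16 = 0, which agrees with 1 − 2 + 1 = 0.
(K is a triangulation of the torus T^2.)

Hence the Betti numbers are b_0 = 1, b_1 = 2, b_2 = 1.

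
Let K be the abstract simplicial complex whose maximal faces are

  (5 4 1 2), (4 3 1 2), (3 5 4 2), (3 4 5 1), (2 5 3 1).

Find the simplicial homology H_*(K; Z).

H_0 = Z,  H_1 = 0,  H_2 = 0,  H_3 = Z.

We work with the vertex ordering 1 < 2 < 3 < 4 < 5. The simplices of K, each written with vertices in increasing order, are:

  0-simplices (5): [1], [2], [3], [4], [5]
  1-simplices (10): [1,2], [1,3], [1,4], [1,5], [2,3], [2,4], [2,5], [3,4], [3,5], [4,5]
  2-simplices (10): [1,2,3], [1,2,4], [1,2,5], [1,3,4], [1,3,5], [1,4,5], [2,3,4], [2,3,5], [2,4,5], [3,4,5]
  3-simplices (5): [1,2,3,4], [1,2,3,5], [1,2,4,5], [1,3,4,5], [2,3,4,5]

giving chain groups C_0 ≅ Z^5, C_1 ≅ Z^10, C_2 ≅ Z^10, C_3 ≅ Z^5.

The boundary map ∂_1: C_1 → C_0 is given by ∂[p,q] = [q] − [p]. For instance
  ∂[1,4] = [4] − [1].
The 5×10 boundary matrix has rank 4 and Smith normal form diag(1,1,1,1).

The boundary map ∂_2: C_2 → C_1 acts by ∂[p,q,r] = [q,r] − [p,r] + [p,q]. For instance
  ∂[3,4,5] = [4,5] − [3,5] + [3,4],
  ∂[2,3,5] = [3,5] − [2,5] + [2,3].
The resulting 10×10 matrix has rank 6, and its Smith normal form has invariant factors (1,1,1,1,1,1).

Boundary ∂_3: C_3 → C_2 sends each 3-simplex σ to the alternating sum Σ_i (−1)^i (σ with its i-th vertex removed). For instance
  ∂[2,3,4,5] = [3,4,5] − [2,4,5] + [2,3,5] − [2,3,4],
  ∂[1,2,3,5] = [2,3,5] − [1,3,5] + [1,2,5] − [1,2,3].
This gives a 10×5 integer matrix of rank 4; reducing to Smith normal form yields diagonal entries (1,1,1,1).

Reading off H_k = ker ∂_k / im ∂_{k+1}:

  H_0: rank C_0 − rank ∂_1 = 5 − 4 = 1, and the invariant factors of ∂_1 are all 1, so H_0 = Z.
  H_1: rank ker ∂_1 − rank ∂_2 = (10 − 4) − 6 = 0, and the invariant factors of ∂_2 are all 1, so H_1 = 0.
  H_2: rank ker ∂_2 − rank ∂_3 = (10 − 6) − 4 = 0, and the invariant factors of ∂_3 are all 1, so H_2 = 0.
  H_3: rank ker ∂_3 − rank ∂_4 = (5 − 4) − 0 = 1, and there is no ∂_4, so H_3 = Z.

(K is a triangulation of the 3-sphere S^3.)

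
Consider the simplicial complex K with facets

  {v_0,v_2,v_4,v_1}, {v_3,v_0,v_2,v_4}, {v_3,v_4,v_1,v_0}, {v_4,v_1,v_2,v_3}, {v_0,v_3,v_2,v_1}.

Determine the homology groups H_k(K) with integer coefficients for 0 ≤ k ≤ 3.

K has 5 vertices, 10 edges, 10 triangles, 5 3-simplices.
rank ∂_0 = 0, rank ∂_1 = 4 ⇒ b_0 = 5 − 0 − 4 = 1; all invariant factors of ∂_1 are 1 so no torsion. So H_0 = Z.
rank ∂_1 = 4, rank ∂_2 = 6 ⇒ b_1 = 10 − 4 − 6 = 0; all invariant factors of ∂_2 are 1 so no torsion. So H_1 = 0.
rank ∂_2 = 6, rank ∂_3 = 4 ⇒ b_2 = 10 − 6 − 4 = 0; all invariant factors of ∂_3 are 1 so no torsion. So H_2 = 0.
rank ∂_3 = 4, rank ∂_4 = 0 ⇒ b_3 = 5 − 4 − 0 = 1. So H_3 = Z.

H_0 ≅ Z,  H_1 = 0,  H_2 = 0,  H_3 ≅ Z.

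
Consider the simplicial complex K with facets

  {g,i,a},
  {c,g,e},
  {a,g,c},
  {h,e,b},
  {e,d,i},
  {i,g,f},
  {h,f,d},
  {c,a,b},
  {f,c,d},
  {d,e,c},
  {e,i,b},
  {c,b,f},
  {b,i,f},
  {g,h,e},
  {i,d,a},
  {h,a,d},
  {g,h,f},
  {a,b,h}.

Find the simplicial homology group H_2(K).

H_2 = Z.

Take the total order a < b < c < d < e < f < g < h < i on the vertex set. Then K (dimension 2) consists of the simplices:

  0-simplices (9): a, b, c, d, e, f, g, h, i
  1-simplices (27): ab, ac, ad, ag, ah, ai, bc, be, bf, bh, bi, cd, ce, cf, cg, de, df, dh, di, eg, eh, ei, fg, fh, fi, gh, gi
  2-simplices (18): abc, abh, acg, adh, adi, agi, bcf, beh, bei, bfi, cde, cdf, ceg, dei, dfh, egh, fgh, fgi

Hence C_0 ≅ Z^9, C_1 ≅ Z^27, C_2 ≅ Z^18.

∂_1: C_1 → C_0 is given by ∂[p,q] = [q] − [p].
The 9×27 boundary matrix has rank 8 and Smith normal form diag(1,1,1,1,1,1,1,1).

Boundary ∂_2: C_2 → C_1 acts by ∂[p,q,r] = [q,r] − [p,r] + [p,q]. For instance
  ∂adi = di − ai + ad,
  ∂bcf = cf − bf + bc.
The resulting 27×18 matrix has rank 17, and its Smith normal form has invariant factors (1,1,1,1,1,1,1,1,1,1,1,1,1,1,1,1,1).

Computing H_k = (kernel of ∂_k) / (image of ∂_{k+1}):

  H_2: rank ker ∂_2 − rank ∂_3 = (18 − 17) − 0 = 1, and there is no ∂_3, so H_2 ≅ Z.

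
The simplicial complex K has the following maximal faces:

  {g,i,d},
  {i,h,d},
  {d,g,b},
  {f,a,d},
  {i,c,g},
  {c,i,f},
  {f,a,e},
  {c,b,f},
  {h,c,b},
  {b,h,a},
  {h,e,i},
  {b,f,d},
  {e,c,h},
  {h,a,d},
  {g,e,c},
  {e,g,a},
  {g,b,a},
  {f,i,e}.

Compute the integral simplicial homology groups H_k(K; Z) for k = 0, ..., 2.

Take the total order a < b < c < d < e < f < g < h < i on the vertex set. Then K (dimension 2) consists of the simplices:

  0-simplices (9): a, b, c, d, e, f, g, h, i
  1-simplices (27): ab, ad, ae, af, ag, ah, bc, bd, bf, bg, bh, ce, cf, cg, ch, ci, df, dg, dh, di, ef, eg, eh, ei, fi, gi, hi
  2-simplices (18): abg, abh, adf, adh, aef, aeg, bcf, bch, bdf, bdg, ceg, ceh, cfi, cgi, dgi, dhi, efi, ehi

so the chain groups are C_0 ≅ Z^9, C_1 ≅ Z^27, C_2 ≅ Z^18.

Boundary ∂_1: C_1 → C_0 sends each edge [p,q] (with p < q) to q − p.
This gives a 9×27 integer matrix of rank 8; reducing to Smith normal form yields diagonal entries (1,1,1,1,1,1,1,1).

Boundary ∂_2: C_2 → C_1 maps a triangle to the signed sum of its edges. For instance
  ∂efi = fi − ei + ef,
  ∂ceh = eh − ch + ce.
This gives a 27×18 integer matrix of rank 18; reducing to Smith normal form yields diagonal entries (1,1,1,1,1,1,1,1,1,1,1,1,1,1,1,1,1,2).

From H_k ≅ ker(∂_k) / im(∂_{k+1}) we obtain:

  H_0: rank C_0 − rank ∂_1 = 9 − 8 = 1, and the invariant factors of ∂_1 are all 1, so H_0 = Z.
  H_1: rank ker ∂_1 − rank ∂_2 = (27 − 8) − 18 = 1, and ∂_2 has invariant factor 2 > 1, so H_1 = Z ⊕ Z/2.
  H_2: rank ker ∂_2 − rank ∂_3 = (18 − 18) − 0 = 0, and there is no ∂_3, so H_2 = 0.

(K is a triangulation of the Klein bottle.)

H_0 ≅ Z,  H_1 ≅ Z ⊕ Z/2,  H_2 = 0.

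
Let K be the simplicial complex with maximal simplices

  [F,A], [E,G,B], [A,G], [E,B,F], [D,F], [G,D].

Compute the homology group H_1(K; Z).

H_1 ≅ Z^2.

Fix the vertex order A < B < D < E < F < G and write every simplex with vertices in increasing order. Then dim K = 2 and the simplices of K are:

  0-simplices (6): A, B, D, E, F, G
  1-simplices (9): AF, AG, BE, BF, BG, DF, DG, EF, EG
  2-simplices (2): BEF, BEG

Hence C_0 ≅ Z^6, C_1 ≅ Z^9, C_2 ≅ Z^2.

The boundary map ∂_1: C_1 → C_0 sends each edge [p,q] (with p < q) to q − p. For instance
  ∂EF = F − E.
The resulting 6×9 matrix has rank 5, and its Smith normal form has invariant factors (1,1,1,1,1).

∂_2: C_2 → C_1 maps a triangle to the signed sum of its edges. For instance
  ∂BEF = EF − BF + BE,
  ∂BEG = EG − BG + BE.
As a 9×2 matrix over Z this has rank 2, with invariant factors (1,1).

From H_k ≅ ker(∂_k) / im(∂_{k+1}) we obtain:

  H_1: rank ker ∂_1 − rank ∂_2 = (9 − 5) − 2 = 2, and the invariant factors of ∂_2 are all 1, so H_1 ≅ Z^2.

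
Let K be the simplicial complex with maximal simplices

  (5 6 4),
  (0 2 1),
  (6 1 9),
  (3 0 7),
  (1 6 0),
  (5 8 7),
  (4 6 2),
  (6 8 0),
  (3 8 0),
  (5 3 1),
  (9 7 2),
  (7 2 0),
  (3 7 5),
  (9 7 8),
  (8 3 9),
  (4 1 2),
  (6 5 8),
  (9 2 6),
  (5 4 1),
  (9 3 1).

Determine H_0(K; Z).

Fix the vertex order 0 < 1 < 2 < 3 < 4 < 5 < 6 < 7 < 8 < 9 and write every simplex with vertices in increasing order. Then dim K = 2 and the simplices of K are:

  0-simplices (10): [0], [1], [2], [3], [4], [5], [6], [7], [8], [9]
  1-simplices (30): (30 of them)
  2-simplices (20): (20 of them)

giving chain groups C_0 ≅ Z^10, C_1 ≅ Z^30, C_2 ≅ Z^20.

Boundary ∂_1: C_1 → C_0 is given by ∂[p,q] = [q] − [p]. For instance
  ∂[8,9] = [9] − [8].
This gives a 10×30 integer matrix of rank 9; reducing to Smith normal form yields diagonal entries (1,1,1,1,1,1,1,1,1).

Boundary ∂_2: C_2 → C_1 sends each 2-simplex [p,q,r] to [q,r] − [p,r] + [p,q]. For instance
  ∂[4,5,6] = [5,6] − [4,6] + [4,5],
  ∂[1,3,5] = [3,5] − [1,5] + [1,3].
This gives a 30×20 integer matrix of rank 20; reducing to Smith normal form yields diagonal entries (1,1,1,1,1,1,1,1,1,1,1,1,1,1,1,1,1,1,1,2).

Reading off H_k = ker ∂_k / im ∂_{k+1}:

  H_0: rank C_0 − rank ∂_1 = 10 − 9 = 1, and the invariant factors of ∂_1 are all 1, so H_0 ≅ Z.

H_0 ≅ Z.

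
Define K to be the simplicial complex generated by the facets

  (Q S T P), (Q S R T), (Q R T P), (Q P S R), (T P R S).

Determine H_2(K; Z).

H_2 ≅ 0.

Take the total order P < Q < R < S < T on the vertex set. Then K (dimension 3) consists of the simplices:

  0-simplices (5): P, Q, R, S, T
  1-simplices (10): PQ, PR, PS, PT, QR, QS, QT, RS, RT, ST
  2-simplices (10): PQR, PQS, PQT, PRS, PRT, PST, QRS, QRT, QST, RST
  3-simplices (5): PQRS, PQRT, PQST, PRST, QRST

giving chain groups C_0 ≅ Z^5, C_1 ≅ Z^10, C_2 ≅ Z^10, C_3 ≅ Z^5.

Boundary ∂_1: C_1 → C_0 maps an edge to its endpoints' difference, ∂[p,q] = q − p.
The resulting 5×10 matrix has rank 4, and its Smith normal form has invariant factors (1,1,1,1).

Boundary ∂_2: C_2 → C_1 acts by ∂[p,q,r] = [q,r] − [p,r] + [p,q]. For instance
  ∂QRS = RS − QS + QR,
  ∂PQR = QR − PR + PQ.
The resulting 10×10 matrix has rank 6, and its Smith normal form has invariant factors (1,1,1,1,1,1).

Boundary ∂_3: C_3 → C_2 sends each 3-simplex σ to the alternating sum Σ_i (−1)^i (σ with its i-th vertex removed). For instance
  ∂PQRT = QRT − PRT + PQT − PQR,
  ∂PQRS = QRS − PRS + PQS − PQR.
The resulting 10×5 matrix has rank 4, and its Smith normal form has invariant factors (1,1,1,1).

From H_k ≅ ker(∂_k) / im(∂_{k+1}) we obtain:

  H_2: rank ker ∂_2 − rank ∂_3 = (10 − 6) − 4 = 0, and the invariant factors of ∂_3 are all 1, so H_2 = 0.

(K is a triangulation of the 3-sphere S^3.)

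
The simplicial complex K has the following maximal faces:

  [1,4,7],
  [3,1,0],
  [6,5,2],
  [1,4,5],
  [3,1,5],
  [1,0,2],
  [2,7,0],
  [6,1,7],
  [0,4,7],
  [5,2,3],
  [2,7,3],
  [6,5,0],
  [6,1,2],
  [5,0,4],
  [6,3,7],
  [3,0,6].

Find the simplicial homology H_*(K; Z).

Fix the vertex order 0 < 1 < 2 < 3 < 4 < 5 < 6 < 7 and write every simplex with vertices in increasing order. Then dim K = 2 and the simplices of K are:

  0-simplices (8): [0], [1], [2], [3], [4], [5], [6], [7]
  1-simplices (24): (24 of them)
  2-simplices (16): [0,1,2], [0,1,3], [0,2,7], [0,3,6], [0,4,5], [0,4,7], [0,5,6], [1,2,6], [1,3,5], [1,4,5], [1,4,7], [1,6,7], [2,3,5], [2,3,7], [2,5,6], [3,6,7]

Hence C_0 ≅ Z^8, C_1 ≅ Z^24, C_2 ≅ Z^16.

Boundary ∂_1: C_1 → C_0 is given by ∂[p,q] = [q] − [p].
The 8×24 boundary matrix has rank 7 and Smith normal form diag(1,1,1,1,1,1,1).

∂_2: C_2 → C_1 acts by ∂[p,q,r] = [q,r] − [p,r] + [p,q]. For instance
  ∂[0,3,6] = [3,6] − [0,6] + [0,3],
  ∂[2,3,7] = [3,7] − [2,7] + [2,3].
The 24×16 boundary matrix has rank 15 and Smith normal form diag(1,1,1,1,1,1,1,1,1,1,1,1,1,1,1).

Reading off H_k = ker ∂_k / im ∂_{k+1}:

  H_0: rank C_0 − rank ∂_1 = 8 − 7 = 1, and the invariant factors of ∂_1 are all 1, so H_0 ≅ Z.
  H_1: rank ker ∂_1 − rank ∂_2 = (24 − 7) − 15 = 2, and the invariant factors of ∂_2 are all 1, so H_1 ≅ Z^2.
  H_2: rank ker ∂_2 − rank ∂_3 = (16 − 15) − 0 = 1, and there is no ∂_3, so H_2 ≅ Z.

(K is a triangulation of the torus T^2.)

H_0 ≅ Z,  H_1 ≅ Z^2,  H_2 ≅ Z.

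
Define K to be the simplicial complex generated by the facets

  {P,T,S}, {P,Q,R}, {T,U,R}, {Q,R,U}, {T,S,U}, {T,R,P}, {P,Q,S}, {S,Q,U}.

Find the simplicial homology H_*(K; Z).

Take the total order P < Q < R < S < T < U on the vertex set. Then K (dimension 2) consists of the simplices:

  0-simplices (6): P, Q, R, S, T, U
  1-simplices (12): PQ, PR, PS, PT, QR, QS, QU, RT, RU, ST, SU, TU
  2-simplices (8): PQR, PQS, PRT, PST, QRU, QSU, RTU, STU

so the chain groups are C_0 ≅ Z^6, C_1 ≅ Z^12, C_2 ≅ Z^8.

The boundary map ∂_1: C_1 → C_0 sends each edge [p,q] (with p < q) to q − p. For instance
  ∂PS = S − P.
As a 6×12 matrix over Z this has rank 5, with invariant factors (1,1,1,1,1).

The boundary map ∂_2: C_2 → C_1 acts by ∂[p,q,r] = [q,r] − [p,r] + [p,q]. For instance
  ∂QSU = SU − QU + QS,
  ∂QRU = RU − QU + QR.
As a 12×8 matrix over Z this has rank 7, with invariant factors (1,1,1,1,1,1,1).

Computing H_k = (kernel of ∂_k) / (image of ∂_{k+1}):

  H_0: rank C_0 − rank ∂_1 = 6 − 5 = 1, and the invariant factors of ∂_1 are all 1, so H_0 ≅ Z.
  H_1: rank ker ∂_1 − rank ∂_2 = (12 − 5) − 7 = 0, and the invariant factors of ∂_2 are all 1, so H_1 ≅ 0.
  H_2: rank ker ∂_2 − rank ∂_3 = (8 − 7) − 0 = 1, and there is no ∂_3, so H_2 ≅ Z.

H_0 ≅ Z,  H_1 = 0,  H_2 ≅ Z.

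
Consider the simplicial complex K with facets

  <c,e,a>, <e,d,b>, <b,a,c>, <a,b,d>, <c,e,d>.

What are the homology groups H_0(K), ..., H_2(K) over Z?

H_0 ≅ Z,  H_1 ≅ Z,  H_2 = 0.

We work with the vertex ordering a < b < c < d < e. The simplices of K, each written with vertices in increasing order, are:

  0-simplices (5): a, b, c, d, e
  1-simplices (10): ab, ac, ad, ae, bc, bd, be, cd, ce, de
  2-simplices (5): abc, abd, ace, bde, cde

Hence C_0 ≅ Z^5, C_1 ≅ Z^10, C_2 ≅ Z^5.

∂_1: C_1 → C_0 is given by ∂[p,q] = [q] − [p].
As a 5×10 matrix over Z this has rank 4, with invariant factors (1,1,1,1).

Boundary ∂_2: C_2 → C_1 acts by ∂[p,q,r] = [q,r] − [p,r] + [p,q]. For instance
  ∂ace = ce − ae + ac,
  ∂bde = de − be + bd.
This gives a 10×5 integer matrix of rank 5; reducing to Smith normal form yields diagonal entries (1,1,1,1,1).

Computing H_k = (kernel of ∂_k) / (image of ∂_{k+1}):

  H_0: rank C_0 − rank ∂_1 = 5 − 4 = 1, and the invariant factors of ∂_1 are all 1, so H_0 ≅ Z.
  H_1: rank ker ∂_1 − rank ∂_2 = (10 − 4) − 5 = 1, and the invariant factors of ∂_2 are all 1, so H_1 ≅ Z.
  H_2: rank ker ∂_2 − rank ∂_3 = (5 − 5) − 0 = 0, and there is no ∂_3, so H_2 ≅ 0.

(K is a triangulation of the Möbius band.)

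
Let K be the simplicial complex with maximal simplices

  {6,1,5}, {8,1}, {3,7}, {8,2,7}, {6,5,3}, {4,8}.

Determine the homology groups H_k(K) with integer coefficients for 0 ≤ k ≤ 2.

H_0 ≅ Z,  H_1 ≅ Z,  H_2 = 0.

We work with the vertex ordering 1 < 2 < 3 < 4 < 5 < 6 < 7 < 8. The simplices of K, each written with vertices in increasing order, are:

  0-simplices (8): [1], [2], [3], [4], [5], [6], [7], [8]
  1-simplices (11): [1,5], [1,6], [1,8], [2,7], [2,8], [3,5], [3,6], [3,7], [4,8], [5,6], [7,8]
  2-simplices (3): [1,5,6], [2,7,8], [3,5,6]

so the chain groups are C_0 ≅ Z^8, C_1 ≅ Z^11, C_2 ≅ Z^3.

∂_1: C_1 → C_0 is given by ∂[p,q] = [q] − [p]. For instance
  ∂[3,7] = [7] − [3].
As a 8×11 matrix over Z this has rank 7, with invariant factors (1,1,1,1,1,1,1).

∂_2: C_2 → C_1 acts by ∂[p,q,r] = [q,r] − [p,r] + [p,q]. For instance
  ∂[3,5,6] = [5,6] − [3,6] + [3,5],
  ∂[2,7,8] = [7,8] − [2,8] + [2,7].
This gives a 11×3 integer matrix of rank 3; reducing to Smith normal form yields diagonal entries (1,1,1).

From H_k ≅ ker(∂_k) / im(∂_{k+1}) we obtain:

  H_0: rank C_0 − rank ∂_1 = 8 − 7 = 1, and the invariant factors of ∂_1 are all 1, so H_0 ≅ Z.
  H_1: rank ker ∂_1 − rank ∂_2 = (11 − 7) − 3 = 1, and the invariant factors of ∂_2 are all 1, so H_1 ≅ Z.
  H_2: rank ker ∂_2 − rank ∂_3 = (3 − 3) − 0 = 0, and there is no ∂_3, so H_2 ≅ 0.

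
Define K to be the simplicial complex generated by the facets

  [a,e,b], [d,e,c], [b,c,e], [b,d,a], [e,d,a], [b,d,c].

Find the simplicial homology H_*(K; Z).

Take the total order a < b < c < d < e on the vertex set. Then K (dimension 2) consists of the simplices:

  0-simplices (5): a, b, c, d, e
  1-simplices (9): ab, ad, ae, bc, bd, be, cd, ce, de
  2-simplices (6): abd, abe, ade, bcd, bce, cde

Hence C_0 ≅ Z^5, C_1 ≅ Z^9, C_2 ≅ Z^6.

∂_1: C_1 → C_0 sends each edge [p,q] (with p < q) to q − p.
As a 5×9 matrix over Z this has rank 4, with invariant factors (1,1,1,1).

The boundary map ∂_2: C_2 → C_1 acts by ∂[p,q,r] = [q,r] − [p,r] + [p,q]. For instance
  ∂cde = de − ce + cd,
  ∂bcd = cd − bd + bc.
The resulting 9×6 matrix has rank 5, and its Smith normal form has invariant factors (1,1,1,1,1).

Reading off H_k = ker ∂_k / im ∂_{k+1}:

  H_0: rank C_0 − rank ∂_1 = 5 − 4 = 1, and the invariant factors of ∂_1 are all 1, so H_0 = Z.
  H_1: rank ker ∂_1 − rank ∂_2 = (9 − 4) − 5 = 0, and the invariant factors of ∂_2 are all 1, so H_1 = 0.
  H_2: rank ker ∂_2 − rank ∂_3 = (6 − 5) − 0 = 1, and there is no ∂_3, so H_2 = Z.

H_0 = Z,  H_1 = 0,  H_2 = Z.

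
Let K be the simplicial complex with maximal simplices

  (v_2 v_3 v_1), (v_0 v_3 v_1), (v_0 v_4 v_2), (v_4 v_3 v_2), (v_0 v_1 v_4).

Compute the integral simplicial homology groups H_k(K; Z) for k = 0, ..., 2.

H_0 ≅ Z,  H_1 ≅ Z,  H_2 = 0.

Fix the vertex order v_0 < v_1 < v_2 < v_3 < v_4 and write every simplex with vertices in increasing order. Then dim K = 2 and the simplices of K are:

  0-simplices (5): [v_0], [v_1], [v_2], [v_3], [v_4]
  1-simplices (10): [v_0,v_1], [v_0,v_2], [v_0,v_3], [v_0,v_4], [v_1,v_2], [v_1,v_3], [v_1,v_4], [v_2,v_3], [v_2,v_4], [v_3,v_4]
  2-simplices (5): [v_0,v_1,v_3], [v_0,v_1,v_4], [v_0,v_2,v_4], [v_1,v_2,v_3], [v_2,v_3,v_4]

giving chain groups C_0 ≅ Z^5, C_1 ≅ Z^10, C_2 ≅ Z^5.

Boundary ∂_1: C_1 → C_0 maps an edge to its endpoints' difference, ∂[p,q] = q − p.
This gives a 5×10 integer matrix of rank 4; reducing to Smith normal form yields diagonal entries (1,1,1,1).

∂_2: C_2 → C_1 acts by ∂[p,q,r] = [q,r] − [p,r] + [p,q]. For instance
  ∂[v_0,v_1,v_4] = [v_1,v_4] − [v_0,v_4] + [v_0,v_1],
  ∂[v_1,v_2,v_3] = [v_2,v_3] − [v_1,v_3] + [v_1,v_2].
As a 10×5 matrix over Z this has rank 5, with invariant factors (1,1,1,1,1).

Reading off H_k = ker ∂_k / im ∂_{k+1}:

  H_0: rank C_0 − rank ∂_1 = 5 − 4 = 1, and the invariant factors of ∂_1 are all 1, so H_0 ≅ Z.
  H_1: rank ker ∂_1 − rank ∂_2 = (10 − 4) − 5 = 1, and the invariant factors of ∂_2 are all 1, so H_1 ≅ Z.
  H_2: rank ker ∂_2 − rank ∂_3 = (5 − 5) − 0 = 0, and there is no ∂_3, so H_2 ≅ 0.

As a check, the Euler characteristic is 5 − 10 + 5 = 0, which agrees with 1 − 1 + 0 = 0.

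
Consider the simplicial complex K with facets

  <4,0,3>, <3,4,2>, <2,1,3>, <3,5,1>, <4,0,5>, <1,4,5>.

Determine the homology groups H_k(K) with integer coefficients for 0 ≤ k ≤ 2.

Order the vertices as 0 < 1 < 2 < 3 < 4 < 5. Listing each simplex with vertices in this order, K has dimension 2 with simplices:

  0-simplices (6): [0], [1], [2], [3], [4], [5]
  1-simplices (12): [0,3], [0,4], [0,5], [1,2], [1,3], [1,4], [1,5], [2,3], [2,4], [3,4], [3,5], [4,5]
  2-simplices (6): [0,3,4], [0,4,5], [1,2,3], [1,3,5], [1,4,5], [2,3,4]

giving chain groups C_0 ≅ Z^6, C_1 ≅ Z^12, C_2 ≅ Z^6.

The boundary map ∂_1: C_1 → C_0 sends each edge [p,q] (with p < q) to q − p.
The 6×12 boundary matrix has rank 5 and Smith normal form diag(1,1,1,1,1).

Boundary ∂_2: C_2 → C_1 sends each 2-simplex [p,q,r] to [q,r] − [p,r] + [p,q]. For instance
  ∂[2,3,4] = [3,4] − [2,4] + [2,3],
  ∂[1,2,3] = [2,3] − [1,3] + [1,2].
The 12×6 boundary matrix has rank 6 and Smith normal form diag(1,1,1,1,1,1).

From H_k ≅ ker(∂_k) / im(∂_{k+1}) we obtain:

  H_0: rank C_0 − rank ∂_1 = 6 − 5 = 1, and the invariant factors of ∂_1 are all 1, so H_0 ≅ Z.
  H_1: rank ker ∂_1 − rank ∂_2 = (12 − 5) − 6 = 1, and the invariant factors of ∂_2 are all 1, so H_1 ≅ Z.
  H_2: rank ker ∂_2 − rank ∂_3 = (6 − 6) − 0 = 0, and there is no ∂_3, so H_2 ≅ 0.

As a check, the Euler characteristic is 6 − 12 + 6 = 0, which agrees with 1 − 1 + 0 = 0.

H_0 ≅ Z,  H_1 ≅ Z,  H_2 = 0.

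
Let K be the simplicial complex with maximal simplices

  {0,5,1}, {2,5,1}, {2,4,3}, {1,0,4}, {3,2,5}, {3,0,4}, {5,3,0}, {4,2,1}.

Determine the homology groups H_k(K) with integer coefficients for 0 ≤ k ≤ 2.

K has 6 vertices, 12 edges, 8 triangles.
rank ∂_0 = 0, rank ∂_1 = 5 ⇒ b_0 = 6 − 0 − 5 = 1; all invariant factors of ∂_1 are 1 so no torsion. So H_0 = Z.
rank ∂_1 = 5, rank ∂_2 = 7 ⇒ b_1 = 12 − 5 − 7 = 0; all invariant factors of ∂_2 are 1 so no torsion. So H_1 = 0.
rank ∂_2 = 7, rank ∂_3 = 0 ⇒ b_2 = 8 − 7 − 0 = 1. So H_2 = Z.

H_0 ≅ Z,  H_1 = 0,  H_2 ≅ Z.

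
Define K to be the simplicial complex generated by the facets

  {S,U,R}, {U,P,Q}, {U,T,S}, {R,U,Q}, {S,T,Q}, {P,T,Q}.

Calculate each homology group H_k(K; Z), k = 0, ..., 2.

H_0 = Z,  H_1 = Z,  H_2 = 0.

Order the vertices as P < Q < R < S < T < U. Listing each simplex with vertices in this order, K has dimension 2 with simplices:

  0-simplices (6): P, Q, R, S, T, U
  1-simplices (12): PQ, PT, PU, QR, QS, QT, QU, RS, RU, ST, SU, TU
  2-simplices (6): PQT, PQU, QRU, QST, RSU, STU

so the chain groups are C_0 ≅ Z^6, C_1 ≅ Z^12, C_2 ≅ Z^6.

The boundary map ∂_1: C_1 → C_0 is given by ∂[p,q] = [q] − [p]. For instance
  ∂TU = U − T.
As a 6×12 matrix over Z this has rank 5, with invariant factors (1,1,1,1,1).

Boundary ∂_2: C_2 → C_1 acts by ∂[p,q,r] = [q,r] − [p,r] + [p,q]. For instance
  ∂PQU = QU − PU + PQ,
  ∂QRU = RU − QU + QR.
The 12×6 boundary matrix has rank 6 and Smith normal form diag(1,1,1,1,1,1).

Computing H_k = (kernel of ∂_k) / (image of ∂_{k+1}):

  H_0: rank C_0 − rank ∂_1 = 6 − 5 = 1, and the invariant factors of ∂_1 are all 1, so H_0 ≅ Z.
  H_1: rank ker ∂_1 − rank ∂_2 = (12 − 5) − 6 = 1, and the invariant factors of ∂_2 are all 1, so H_1 ≅ Z.
  H_2: rank ker ∂_2 − rank ∂_3 = (6 − 6) − 0 = 0, and there is no ∂_3, so H_2 ≅ 0.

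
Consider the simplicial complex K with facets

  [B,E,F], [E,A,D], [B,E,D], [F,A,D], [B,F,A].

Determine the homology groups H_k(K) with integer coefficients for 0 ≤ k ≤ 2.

H_0 ≅ Z,  H_1 ≅ Z,  H_2 = 0.

K has 5 vertices, 10 edges, 5 triangles.
rank ∂_0 = 0, rank ∂_1 = 4 ⇒ b_0 = 5 − 0 − 4 = 1; all invariant factors of ∂_1 are 1 so no torsion. So H_0 ≅ Z.
rank ∂_1 = 4, rank ∂_2 = 5 ⇒ b_1 = 10 − 4 − 5 = 1; all invariant factors of ∂_2 are 1 so no torsion. So H_1 ≅ Z.
rank ∂_2 = 5, rank ∂_3 = 0 ⇒ b_2 = 5 − 5 − 0 = 0. So H_2 ≅ 0.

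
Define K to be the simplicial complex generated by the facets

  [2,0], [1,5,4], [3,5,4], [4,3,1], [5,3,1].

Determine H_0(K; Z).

H_0 ≅ Z^2.

Fix the vertex order 0 < 1 < 2 < 3 < 4 < 5 and write every simplex with vertices in increasing order. Then dim K = 2 and the simplices of K are:

  0-simplices (6): [0], [1], [2], [3], [4], [5]
  1-simplices (7): [0,2], [1,3], [1,4], [1,5], [3,4], [3,5], [4,5]
  2-simplices (4): [1,3,4], [1,3,5], [1,4,5], [3,4,5]

so the chain groups are C_0 ≅ Z^6, C_1 ≅ Z^7, C_2 ≅ Z^4.

The boundary map ∂_1: C_1 → C_0 sends each edge [p,q] (with p < q) to q − p.
The resulting 6×7 matrix has rank 4, and its Smith normal form has invariant factors (1,1,1,1).

Boundary ∂_2: C_2 → C_1 sends each 2-simplex [p,q,r] to [q,r] − [p,r] + [p,q]. For instance
  ∂[3,4,5] = [4,5] − [3,5] + [3,4],
  ∂[1,3,5] = [3,5] − [1,5] + [1,3].
This gives a 7×4 integer matrix of rank 3; reducing to Smith normal form yields diagonal entries (1,1,1).

Computing H_k = (kernel of ∂_k) / (image of ∂_{k+1}):

  H_0: rank C_0 − rank ∂_1 = 6 − 4 = 2, and the invariant factors of ∂_1 are all 1, so H_0 = Z^2.

(K is a triangulation of the disjoint union of the 2-sphere S^2 and the 1-simplex.)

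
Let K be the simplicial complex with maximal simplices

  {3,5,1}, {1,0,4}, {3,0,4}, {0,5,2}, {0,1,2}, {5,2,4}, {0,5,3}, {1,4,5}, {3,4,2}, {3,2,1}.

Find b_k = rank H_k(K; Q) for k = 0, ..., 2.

Fix the vertex order 0 < 1 < 2 < 3 < 4 < 5 and write every simplex with vertices in increasing order. Then dim K = 2 and the simplices of K are:

  0-simplices (6): [0], [1], [2], [3], [4], [5]
  1-simplices (15): [0,1], [0,2], [0,3], [0,4], [0,5], [1,2], [1,3], [1,4], [1,5], [2,3], [2,4], [2,5], [3,4], [3,5], [4,5]
  2-simplices (10): [0,1,2], [0,1,4], [0,2,5], [0,3,4], [0,3,5], [1,2,3], [1,3,5], [1,4,5], [2,3,4], [2,4,5]

giving chain groups C_0 ≅ Z^6, C_1 ≅ Z^15, C_2 ≅ Z^10.

∂_1: C_1 → C_0 sends each edge [p,q] (with p < q) to q − p. For instance
  ∂[3,4] = [4] − [3].
The 6×15 boundary matrix has rank 5 and Smith normal form diag(1,1,1,1,1).

∂_2: C_2 → C_1 sends each 2-simplex [p,q,r] to [q,r] − [p,r] + [p,q]. For instance
  ∂[0,2,5] = [2,5] − [0,5] + [0,2],
  ∂[0,3,4] = [3,4] − [0,4] + [0,3].
The 15×10 boundary matrix has rank 10 and Smith normal form diag(1,1,1,1,1,1,1,1,1,2).

Now H_k = ker ∂_k / im ∂_{k+1}, so:

  H_0: rank C_0 − rank ∂_1 = 6 − 5 = 1, and the invariant factors of ∂_1 are all 1, so H_0 = Z.
  H_1: rank ker ∂_1 − rank ∂_2 = (15 − 5) − 10 = 0, and ∂_2 has invariant factor 2 > 1, so H_1 = Z/2.
  H_2: rank ker ∂_2 − rank ∂_3 = (10 − 10) − 0 = 0, and there is no ∂_3, so H_2 = 0.

Hence the Betti numbers are b_0 = 1, b_1 = 0, b_2 = 0.

b_0 = 1, b_1 = 0, b_2 = 0.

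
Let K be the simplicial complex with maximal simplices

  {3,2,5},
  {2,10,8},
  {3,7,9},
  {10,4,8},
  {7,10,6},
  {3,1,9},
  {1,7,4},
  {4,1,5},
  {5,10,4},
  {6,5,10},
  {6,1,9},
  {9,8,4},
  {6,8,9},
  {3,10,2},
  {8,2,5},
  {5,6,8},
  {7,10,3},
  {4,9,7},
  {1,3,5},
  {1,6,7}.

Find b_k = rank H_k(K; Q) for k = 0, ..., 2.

We work with the vertex ordering 1 < 2 < 3 < 4 < 5 < 6 < 7 < 8 < 9 < 10. The simplices of K, each written with vertices in increasing order, are:

  0-simplices (10): [1], [2], [3], [4], [5], [6], [7], [8], [9], [10]
  1-simplices (30): (30 of them)
  2-simplices (20): (20 of them)

so the chain groups are C_0 ≅ Z^10, C_1 ≅ Z^30, C_2 ≅ Z^20.

∂_1: C_1 → C_0 is given by ∂[p,q] = [q] − [p].
The resulting 10×30 matrix has rank 9, and its Smith normal form has invariant factors (1,1,1,1,1,1,1,1,1).

Boundary ∂_2: C_2 → C_1 acts by ∂[p,q,r] = [q,r] − [p,r] + [p,q]. For instance
  ∂[1,4,5] = [4,5] − [1,5] + [1,4],
  ∂[6,7,10] = [7,10] − [6,10] + [6,7].
This gives a 30×20 integer matrix of rank 20; reducing to Smith normal form yields diagonal entries (1,1,1,1,1,1,1,1,1,1,1,1,1,1,1,1,1,1,1,2).

Computing H_k = (kernel of ∂_k) / (image of ∂_{k+1}):

  H_0: rank C_0 − rank ∂_1 = 10 − 9 = 1, and the invariant factors of ∂_1 are all 1, so H_0 = Z.
  H_1: rank ker ∂_1 − rank ∂_2 = (30 − 9) − 20 = 1, and ∂_2 has invariant factor 2 > 1, so H_1 = Z ⊕ Z_2.
  H_2: rank ker ∂_2 − rank ∂_3 = (20 − 20) − 0 = 0, and there is no ∂_3, so H_2 = 0.

As a check, the Euler characteristic is 10 − 30 + 20 = 0, which agrees with 1 − 1 + 0 = 0.
(K is a triangulation of the Klein bottle.)

Hence the Betti numbers are b_0 = 1, b_1 = 1, b_2 = 0.

b_0 = 1, b_1 = 1, b_2 = 0.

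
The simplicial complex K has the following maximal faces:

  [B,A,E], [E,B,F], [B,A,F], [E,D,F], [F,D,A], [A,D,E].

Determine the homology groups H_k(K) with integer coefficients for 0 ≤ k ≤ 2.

Take the total order A < B < D < E < F on the vertex set. Then K (dimension 2) consists of the simplices:

  0-simplices (5): A, B, D, E, F
  1-simplices (9): AB, AD, AE, AF, BE, BF, DE, DF, EF
  2-simplices (6): ABE, ABF, ADE, ADF, BEF, DEF

Hence C_0 ≅ Z^5, C_1 ≅ Z^9, C_2 ≅ Z^6.

∂_1: C_1 → C_0 sends each edge [p,q] (with p < q) to q − p. For instance
  ∂AD = D − A.
This gives a 5×9 integer matrix of rank 4; reducing to Smith normal form yields diagonal entries (1,1,1,1).

∂_2: C_2 → C_1 sends each 2-simplex [p,q,r] to [q,r] − [p,r] + [p,q]. For instance
  ∂ABE = BE − AE + AB,
  ∂ADE = DE − AE + AD.
This gives a 9×6 integer matrix of rank 5; reducing to Smith normal form yields diagonal entries (1,1,1,1,1).

From H_k ≅ ker(∂_k) / im(∂_{k+1}) we obtain:

  H_0: rank C_0 − rank ∂_1 = 5 − 4 = 1, and the invariant factors of ∂_1 are all 1, so H_0 = Z.
  H_1: rank ker ∂_1 − rank ∂_2 = (9 − 4) − 5 = 0, and the invariant factors of ∂_2 are all 1, so H_1 = 0.
  H_2: rank ker ∂_2 − rank ∂_3 = (6 − 5) − 0 = 1, and there is no ∂_3, so H_2 = Z.

(K is a triangulation of the 2-sphere S^2.)

H_0 = Z,  H_1 = 0,  H_2 = Z.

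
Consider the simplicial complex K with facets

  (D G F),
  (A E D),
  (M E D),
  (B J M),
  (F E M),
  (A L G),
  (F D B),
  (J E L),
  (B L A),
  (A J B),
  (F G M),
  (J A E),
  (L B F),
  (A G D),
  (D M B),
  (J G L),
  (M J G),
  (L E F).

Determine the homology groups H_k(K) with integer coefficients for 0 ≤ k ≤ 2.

H_0 ≅ Z,  H_1 ≅ Z ⊕ Z/2Z,  H_2 = 0.

Order the vertices as A < B < D < E < F < G < J < L < M. Listing each simplex with vertices in this order, K has dimension 2 with simplices:

  0-simplices (9): A, B, D, E, F, G, J, L, M
  1-simplices (27): AB, AD, AE, AG, AJ, AL, BD, BF, BJ, BL, BM, DE, DF, DG, DM, EF, EJ, EL, EM, FG, FL, FM, GJ, GL, GM, JL, JM
  2-simplices (18): ABJ, ABL, ADE, ADG, AEJ, AGL, BDF, BDM, BFL, BJM, DEM, DFG, EFL, EFM, EJL, FGM, GJL, GJM

Hence C_0 ≅ Z^9, C_1 ≅ Z^27, C_2 ≅ Z^18.

The boundary map ∂_1: C_1 → C_0 sends each edge [p,q] (with p < q) to q − p. For instance
  ∂GJ = J − G.
The resulting 9×27 matrix has rank 8, and its Smith normal form has invariant factors (1,1,1,1,1,1,1,1).

Boundary ∂_2: C_2 → C_1 acts by ∂[p,q,r] = [q,r] − [p,r] + [p,q]. For instance
  ∂AGL = GL − AL + AG,
  ∂GJL = JL − GL + GJ.
The 27×18 boundary matrix has rank 18 and Smith normal form diag(1,1,1,1,1,1,1,1,1,1,1,1,1,1,1,1,1,2).

Reading off H_k = ker ∂_k / im ∂_{k+1}:

  H_0: rank C_0 − rank ∂_1 = 9 − 8 = 1, and the invariant factors of ∂_1 are all 1, so H_0 = Z.
  H_1: rank ker ∂_1 − rank ∂_2 = (27 − 8) − 18 = 1, and ∂_2 has invariant factor 2 > 1, so H_1 = Z ⊕ Z/2Z.
  H_2: rank ker ∂_2 − rank ∂_3 = (18 − 18) − 0 = 0, and there is no ∂_3, so H_2 = 0.

As a check, the Euler characteristic is 9 − 27 + 18 = 0, which agrees with 1 − 1 + 0 = 0.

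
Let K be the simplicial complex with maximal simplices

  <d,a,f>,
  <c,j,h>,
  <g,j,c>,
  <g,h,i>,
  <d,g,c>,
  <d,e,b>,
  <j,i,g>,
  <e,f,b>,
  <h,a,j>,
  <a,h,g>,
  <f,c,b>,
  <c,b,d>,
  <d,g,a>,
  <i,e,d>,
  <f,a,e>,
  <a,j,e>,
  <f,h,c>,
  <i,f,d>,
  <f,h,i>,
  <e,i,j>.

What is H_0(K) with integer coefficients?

H_0 = Z.

Order the vertices as a < b < c < d < e < f < g < h < i < j. Listing each simplex with vertices in this order, K has dimension 2 with simplices:

  0-simplices (10): a, b, c, d, e, f, g, h, i, j
  1-simplices (30): ad, ae, af, ag, ah, aj, bc, bd, be, bf, cd, cf, cg, ch, cj, de, df, dg, di, ef, ei, ej, fh, fi, gh, gi, gj, hi, hj, ij
  2-simplices (20): adf, adg, aef, aej, agh, ahj, bcd, bcf, bde, bef, cdg, cfh, cgj, chj, dei, dfi, eij, fhi, ghi, gij

giving chain groups C_0 ≅ Z^10, C_1 ≅ Z^30, C_2 ≅ Z^20.

∂_1: C_1 → C_0 sends each edge [p,q] (with p < q) to q − p.
The resulting 10×30 matrix has rank 9, and its Smith normal form has invariant factors (1,1,1,1,1,1,1,1,1).

The boundary map ∂_2: C_2 → C_1 sends each 2-simplex [p,q,r] to [q,r] − [p,r] + [p,q]. For instance
  ∂adf = df − af + ad,
  ∂dfi = fi − di + df.
As a 30×20 matrix over Z this has rank 20, with invariant factors (1,1,1,1,1,1,1,1,1,1,1,1,1,1,1,1,1,1,1,2).

From H_k ≅ ker(∂_k) / im(∂_{k+1}) we obtain:

  H_0: rank C_0 − rank ∂_1 = 10 − 9 = 1, and the invariant factors of ∂_1 are all 1, so H_0 ≅ Z.

(K is a triangulation of the Klein bottle.)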